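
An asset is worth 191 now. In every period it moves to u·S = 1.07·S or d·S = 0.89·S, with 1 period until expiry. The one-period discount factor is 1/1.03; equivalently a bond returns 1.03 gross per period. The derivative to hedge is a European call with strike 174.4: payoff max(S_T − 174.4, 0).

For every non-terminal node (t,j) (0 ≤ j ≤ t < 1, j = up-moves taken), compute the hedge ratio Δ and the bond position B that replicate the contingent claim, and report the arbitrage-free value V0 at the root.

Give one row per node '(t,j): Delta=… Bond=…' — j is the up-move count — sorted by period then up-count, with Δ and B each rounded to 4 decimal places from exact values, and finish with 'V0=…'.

The replicating-portfolio and risk-neutral prices coincide; use p* = (1.03−0.89)/(1.07−0.89) = 0.7778 for the latter.
Payoff layer (t=1): V(1,0)=0.0000, V(1,1)=29.9700
  t=0,j=0: stock 191.0000 → up 204.3700 (V=29.9700), down 169.9900 (V=0.0000). Price 22.6311; hedge Δ=0.8717, bond B=-143.8689.
Each (Δ,B) replicates both successor values, so the strategy is self-financing and V0 is arbitrage-free.

(0,0): Delta=0.8717 Bond=-143.8689
V0=22.6311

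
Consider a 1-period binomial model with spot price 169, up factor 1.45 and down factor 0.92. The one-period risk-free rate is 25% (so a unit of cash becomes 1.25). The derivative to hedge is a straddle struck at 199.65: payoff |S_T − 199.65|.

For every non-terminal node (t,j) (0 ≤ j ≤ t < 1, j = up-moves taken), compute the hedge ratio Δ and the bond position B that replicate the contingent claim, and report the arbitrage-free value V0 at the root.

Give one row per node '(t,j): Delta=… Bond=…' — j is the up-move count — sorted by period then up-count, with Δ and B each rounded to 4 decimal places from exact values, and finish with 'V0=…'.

The replicating-portfolio and risk-neutral prices coincide; use p* = (1.25−0.92)/(1.45−0.92) = 0.6226 for the latter.
Terminal payoffs: V(1,0)=44.1700, V(1,1)=45.4000
  t=0,j=0: stock 169.0000 → up 245.0500 (V=45.4000), down 155.4800 (V=44.1700). Price 35.9487; hedge Δ=0.0137, bond B=33.6279.
Check: Δ(0,0)·S0 + B(0,0) = 35.9487 = V0.

(0,0): Delta=0.0137 Bond=33.6279
V0=35.9487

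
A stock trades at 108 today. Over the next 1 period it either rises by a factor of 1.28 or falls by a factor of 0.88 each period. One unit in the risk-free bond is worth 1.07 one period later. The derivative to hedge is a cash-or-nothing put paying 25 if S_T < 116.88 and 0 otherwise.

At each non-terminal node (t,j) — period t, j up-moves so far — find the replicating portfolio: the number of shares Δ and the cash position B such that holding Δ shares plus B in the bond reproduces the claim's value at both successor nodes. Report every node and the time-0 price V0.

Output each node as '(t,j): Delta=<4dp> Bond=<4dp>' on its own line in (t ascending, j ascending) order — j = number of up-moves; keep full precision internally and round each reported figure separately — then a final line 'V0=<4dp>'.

Since d<R<u, set p* = (R−d)/(u−d) = 0.4750; price each node as the discounted p*-expectation of its children.
Payoff layer (t=1): V(1,0)=25.0000, V(1,1)=0.0000
(0,0): S=108.0000. Δ = (V_up−V_dn)/(S_up−S_dn) = (0.0000−25.0000)/(138.2400−95.0400) = -0.5787. V = [p*·0.0000 + (1−p*)·25.0000]/1.07 = 12.2664. B = V − Δ·S = 74.7664.
Root portfolio cost Δ·108+B reproduces V0=12.2664.

(0,0): Delta=-0.5787 Bond=74.7664
V0=12.2664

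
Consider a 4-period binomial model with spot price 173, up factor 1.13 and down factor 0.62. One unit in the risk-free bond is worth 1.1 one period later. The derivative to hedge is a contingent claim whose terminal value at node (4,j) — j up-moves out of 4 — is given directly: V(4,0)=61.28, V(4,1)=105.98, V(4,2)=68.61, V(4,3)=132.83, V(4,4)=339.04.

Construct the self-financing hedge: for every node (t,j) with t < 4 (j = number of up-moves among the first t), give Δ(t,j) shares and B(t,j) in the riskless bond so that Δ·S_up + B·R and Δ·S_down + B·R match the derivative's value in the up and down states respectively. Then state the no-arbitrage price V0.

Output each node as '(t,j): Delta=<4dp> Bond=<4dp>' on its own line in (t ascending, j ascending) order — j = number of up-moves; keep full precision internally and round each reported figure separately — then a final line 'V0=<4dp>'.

Risk-neutral probability p* = (R−d)/(u−d) = (1.1−0.62)/(1.13−0.62) = 0.9412.
At expiry t=4: V(4,0)=61.2800, V(4,1)=105.9800, V(4,2)=68.6100, V(4,3)=132.8300, V(4,4)=339.0400
Node (3,0) S=41.2307: V=(p*·105.9800+(1−p*)·61.2800)/1.1=93.9551; Δ=(105.9800−61.2800)/(46.5907−25.5631)=2.1258; B=V−Δ·S=6.3080
Node (3,1) S=75.1464: V=(p*·68.6100+(1−p*)·105.9800)/1.1=64.3711; Δ=(68.6100−105.9800)/(84.9154−46.5907)=-0.9751; B=V−Δ·S=137.6456
Node (3,2) S=136.9603: V=(p*·132.8300+(1−p*)·68.6100)/1.1=117.3203; Δ=(132.8300−68.6100)/(154.7651−84.9154)=0.9194; B=V−Δ·S=-8.6012
Node (3,3) S=249.6212: V=(p*·339.0400+(1−p*)·132.8300)/1.1=297.1909; Δ=(339.0400−132.8300)/(282.0719−154.7651)=1.6198; B=V−Δ·S=-107.1424
Node (2,0) S=66.5012: V=(p*·64.3711+(1−p*)·93.9551)/1.1=60.1012; Δ=(64.3711−93.9551)/(75.1464−41.2307)=-0.8723; B=V−Δ·S=118.1090
Node (2,1) S=121.2038: V=(p*·117.3203+(1−p*)·64.3711)/1.1=103.8233; Δ=(117.3203−64.3711)/(136.9603−75.1464)=0.8566; B=V−Δ·S=0.0014
Node (2,2) S=220.9037: V=(p*·297.1909+(1−p*)·117.3203)/1.1=260.5548; Δ=(297.1909−117.3203)/(249.6212−136.9603)=1.5966; B=V−Δ·S=-92.1326
Node (1,0) S=107.2600: V=(p*·103.8233+(1−p*)·60.1012)/1.1=92.0468; Δ=(103.8233−60.1012)/(121.2038−66.5012)=0.7993; B=V−Δ·S=6.3172
Node (1,1) S=195.4900: V=(p*·260.5548+(1−p*)·103.8233)/1.1=228.4866; Δ=(260.5548−103.8233)/(220.9037−121.2038)=1.5720; B=V−Δ·S=-78.8300
Node (0,0) S=173.0000: V=(p*·228.4866+(1−p*)·92.0468)/1.1=200.4189; Δ=(228.4866−92.0468)/(195.4900−107.2600)=1.5464; B=V−Δ·S=-67.1103
Check: Δ(0,0)·S0 + B(0,0) = 200.4189 = V0.

(0,0): Delta=1.5464 Bond=-67.1103
(1,0): Delta=0.7993 Bond=6.3172
(1,1): Delta=1.5720 Bond=-78.8300
(2,0): Delta=-0.8723 Bond=118.1090
(2,1): Delta=0.8566 Bond=0.0014
(2,2): Delta=1.5966 Bond=-92.1326
(3,0): Delta=2.1258 Bond=6.3080
(3,1): Delta=-0.9751 Bond=137.6456
(3,2): Delta=0.9194 Bond=-8.6012
(3,3): Delta=1.6198 Bond=-107.1424
V0=200.4189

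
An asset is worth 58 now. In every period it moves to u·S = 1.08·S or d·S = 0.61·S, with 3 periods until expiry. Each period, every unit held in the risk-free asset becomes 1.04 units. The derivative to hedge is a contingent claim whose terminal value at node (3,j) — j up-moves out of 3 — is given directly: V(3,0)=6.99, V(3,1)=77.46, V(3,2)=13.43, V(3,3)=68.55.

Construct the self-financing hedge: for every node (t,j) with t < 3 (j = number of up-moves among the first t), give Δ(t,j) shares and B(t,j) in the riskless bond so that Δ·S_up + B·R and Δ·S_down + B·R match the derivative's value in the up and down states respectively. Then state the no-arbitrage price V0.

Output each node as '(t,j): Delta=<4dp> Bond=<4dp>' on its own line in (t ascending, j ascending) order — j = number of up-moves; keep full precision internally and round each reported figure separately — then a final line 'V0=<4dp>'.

(0,0): Delta=1.2439 Bond=-21.5552
(1,0): Delta=-3.0406 Bond=129.1687
(1,1): Delta=1.4690 Bond=-36.5185
(2,0): Delta=6.9473 Bond=-81.2222
(2,1): Delta=-3.5654 Bond=154.3873
(2,2): Delta=1.7335 Bond=-55.8738
V0=50.5923

Since d<R<u, set p* = (R−d)/(u−d) = 0.9149; price each node as the discounted p*-expectation of its children.
Terminal payoffs: V(3,0)=6.9900, V(3,1)=77.4600, V(3,2)=13.4300, V(3,3)=68.5500
Node (2,0) S=21.5818: V=(p*·77.4600+(1−p*)·6.9900)/1.04=68.7140; Δ=(77.4600−6.9900)/(23.3083−13.1649)=6.9473; B=V−Δ·S=-81.2222
Node (2,1) S=38.2104: V=(p*·13.4300+(1−p*)·77.4600)/1.04=18.1532; Δ=(13.4300−77.4600)/(41.2672−23.3083)=-3.5654; B=V−Δ·S=154.3873
Node (2,2) S=67.6512: V=(p*·68.5500+(1−p*)·13.4300)/1.04=61.4028; Δ=(68.5500−13.4300)/(73.0633−41.2672)=1.7335; B=V−Δ·S=-55.8738
Node (1,0) S=35.3800: V=(p*·18.1532+(1−p*)·68.7140)/1.04=21.5926; Δ=(18.1532−68.7140)/(38.2104−21.5818)=-3.0406; B=V−Δ·S=129.1687
Node (1,1) S=62.6400: V=(p*·61.4028+(1−p*)·18.1532)/1.04=55.5019; Δ=(61.4028−18.1532)/(67.6512−38.2104)=1.4690; B=V−Δ·S=-36.5185
Node (0,0) S=58.0000: V=(p*·55.5019+(1−p*)·21.5926)/1.04=50.5923; Δ=(55.5019−21.5926)/(62.6400−35.3800)=1.2439; B=V−Δ·S=-21.5552
Check: Δ(0,0)·S0 + B(0,0) = 50.5923 = V0.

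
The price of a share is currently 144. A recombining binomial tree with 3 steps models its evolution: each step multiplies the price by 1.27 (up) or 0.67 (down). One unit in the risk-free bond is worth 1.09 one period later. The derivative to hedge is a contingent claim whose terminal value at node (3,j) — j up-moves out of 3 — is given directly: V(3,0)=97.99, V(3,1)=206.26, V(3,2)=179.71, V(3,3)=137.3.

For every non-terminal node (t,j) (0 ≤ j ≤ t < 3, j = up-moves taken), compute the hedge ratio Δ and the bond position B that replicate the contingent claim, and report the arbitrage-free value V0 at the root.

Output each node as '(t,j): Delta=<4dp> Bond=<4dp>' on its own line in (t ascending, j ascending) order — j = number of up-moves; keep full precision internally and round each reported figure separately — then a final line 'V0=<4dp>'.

The replicating-portfolio and risk-neutral prices coincide; use p* = (1.09−0.67)/(1.27−0.67) = 0.7000 for the latter.
Payoff layer (t=3): V(3,0)=97.9900, V(3,1)=206.2600, V(3,2)=179.7100, V(3,3)=137.3000
(2,0): S=64.6416. Δ = (V_up−V_dn)/(S_up−S_dn) = (206.2600−97.9900)/(82.0948−43.3099) = 2.7915. V = [p*·206.2600 + (1−p*)·97.9900]/1.09 = 159.4303. B = V − Δ·S = -21.0197.
(2,1): S=122.5296. Δ = (V_up−V_dn)/(S_up−S_dn) = (179.7100−206.2600)/(155.6126−82.0948) = -0.3611. V = [p*·179.7100 + (1−p*)·206.2600]/1.09 = 172.1789. B = V − Δ·S = 216.4289.
(2,2): S=232.2576. Δ = (V_up−V_dn)/(S_up−S_dn) = (137.3000−179.7100)/(294.9672−155.6126) = -0.3043. V = [p*·137.3000 + (1−p*)·179.7100]/1.09 = 137.6358. B = V − Δ·S = 208.3191.
(1,0): S=96.4800. Δ = (V_up−V_dn)/(S_up−S_dn) = (172.1789−159.4303)/(122.5296−64.6416) = 0.2202. V = [p*·172.1789 + (1−p*)·159.4303]/1.09 = 154.4535. B = V − Δ·S = 133.2058.
(1,1): S=182.8800. Δ = (V_up−V_dn)/(S_up−S_dn) = (137.6358−172.1789)/(232.2576−122.5296) = -0.3148. V = [p*·137.6358 + (1−p*)·172.1789]/1.09 = 135.7786. B = V − Δ·S = 193.3505.
(0,0): S=144.0000. Δ = (V_up−V_dn)/(S_up−S_dn) = (135.7786−154.4535)/(182.8800−96.4800) = -0.2161. V = [p*·135.7786 + (1−p*)·154.4535]/1.09 = 129.7074. B = V − Δ·S = 160.8322.
Root portfolio cost Δ·144+B reproduces V0=129.7074.

(0,0): Delta=-0.2161 Bond=160.8322
(1,0): Delta=0.2202 Bond=133.2058
(1,1): Delta=-0.3148 Bond=193.3505
(2,0): Delta=2.7915 Bond=-21.0197
(2,1): Delta=-0.3611 Bond=216.4289
(2,2): Delta=-0.3043 Bond=208.3191
V0=129.7074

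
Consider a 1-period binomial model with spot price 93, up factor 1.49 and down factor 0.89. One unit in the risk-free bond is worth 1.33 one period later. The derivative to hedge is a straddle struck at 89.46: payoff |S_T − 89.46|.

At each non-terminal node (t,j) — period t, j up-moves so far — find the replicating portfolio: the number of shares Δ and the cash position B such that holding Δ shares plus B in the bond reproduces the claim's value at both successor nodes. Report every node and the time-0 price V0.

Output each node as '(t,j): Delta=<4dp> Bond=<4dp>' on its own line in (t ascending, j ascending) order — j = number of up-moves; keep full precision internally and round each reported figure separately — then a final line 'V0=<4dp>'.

The replicating-portfolio and risk-neutral prices coincide; use p* = (1.33−0.89)/(1.49−0.89) = 0.7333 for the latter.
Terminal values V(1,·): V(1,0)=6.6900, V(1,1)=49.1100
(0,0): S=93.0000. Δ = (V_up−V_dn)/(S_up−S_dn) = (49.1100−6.6900)/(138.5700−82.7700) = 0.7602. V = [p*·49.1100 + (1−p*)·6.6900]/1.33 = 28.4195. B = V − Δ·S = -42.2805.
Root portfolio cost Δ·93+B reproduces V0=28.4195.

(0,0): Delta=0.7602 Bond=-42.2805
V0=28.4195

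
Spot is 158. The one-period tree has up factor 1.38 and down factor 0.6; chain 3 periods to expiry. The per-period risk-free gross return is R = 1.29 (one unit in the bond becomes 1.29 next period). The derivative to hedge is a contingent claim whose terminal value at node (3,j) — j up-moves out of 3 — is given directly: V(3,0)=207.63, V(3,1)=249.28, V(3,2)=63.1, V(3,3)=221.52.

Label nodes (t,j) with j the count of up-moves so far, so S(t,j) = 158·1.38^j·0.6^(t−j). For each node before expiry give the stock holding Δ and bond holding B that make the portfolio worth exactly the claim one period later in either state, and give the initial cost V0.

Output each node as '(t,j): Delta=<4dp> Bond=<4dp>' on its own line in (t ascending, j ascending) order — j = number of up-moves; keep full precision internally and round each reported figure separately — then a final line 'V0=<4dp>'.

(0,0): Delta=0.4219 Bond=16.9932
(1,0): Delta=-1.6762 Bond=220.8209
(1,1): Delta=0.5409 Bond=-4.0223
(2,0): Delta=0.9388 Bond=136.1175
(2,1): Delta=-1.8245 Bond=304.2600
(2,2): Delta=0.6750 Bond=-45.5516
V0=83.6481

Since d<R<u, set p* = (R−d)/(u−d) = 0.8846; price each node as the discounted p*-expectation of its children.
Terminal payoffs: V(3,0)=207.6300, V(3,1)=249.2800, V(3,2)=63.1000, V(3,3)=221.5200
  t=2,j=0: stock 56.8800 → up 78.4944 (V=249.2800), down 34.1280 (V=207.6300). Price 189.5149; hedge Δ=0.9388, bond B=136.1175.
  t=2,j=1: stock 130.8240 → up 180.5371 (V=63.1000), down 78.4944 (V=249.2800). Price 65.5677; hedge Δ=-1.8245, bond B=304.2600.
  t=2,j=2: stock 300.8952 → up 415.2354 (V=221.5200), down 180.5371 (V=63.1000). Price 157.5510; hedge Δ=0.6750, bond B=-45.5516.
  t=1,j=0: stock 94.8000 → up 130.8240 (V=65.5677), down 56.8800 (V=189.5149). Price 61.9142; hedge Δ=-1.6762, bond B=220.8209.
  t=1,j=1: stock 218.0400 → up 300.8952 (V=157.5510), down 130.8240 (V=65.5677). Price 113.9051; hedge Δ=0.5409, bond B=-4.0223.
  t=0,j=0: stock 158.0000 → up 218.0400 (V=113.9051), down 94.8000 (V=61.9142). Price 83.6481; hedge Δ=0.4219, bond B=16.9932.
Self-financing check: at every node Δ·S+B equals the discounted successor values.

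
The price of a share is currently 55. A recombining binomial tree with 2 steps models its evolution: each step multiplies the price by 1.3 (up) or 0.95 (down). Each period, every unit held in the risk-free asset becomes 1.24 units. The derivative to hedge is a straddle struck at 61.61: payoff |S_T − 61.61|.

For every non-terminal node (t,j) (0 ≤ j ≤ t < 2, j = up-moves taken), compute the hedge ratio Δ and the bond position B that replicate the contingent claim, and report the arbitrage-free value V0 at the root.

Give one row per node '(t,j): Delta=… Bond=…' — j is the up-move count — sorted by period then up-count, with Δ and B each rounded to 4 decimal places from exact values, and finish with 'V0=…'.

(0,0): Delta=0.8280 Bond=-30.1531
(1,0): Delta=-0.3094 Bond=22.0392
(1,1): Delta=1.0000 Bond=-49.6855
V0=15.3887

Risk-neutral probability p* = (R−d)/(u−d) = (1.24−0.95)/(1.3−0.95) = 0.8286.
Terminal values V(2,·): V(2,0)=11.9725, V(2,1)=6.3150, V(2,2)=31.3400
(1,0): S=52.2500. Δ = (V_up−V_dn)/(S_up−S_dn) = (6.3150−11.9725)/(67.9250−49.6375) = -0.3094. V = [p*·6.3150 + (1−p*)·11.9725]/1.24 = 5.8749. B = V − Δ·S = 22.0392.
(1,1): S=71.5000. Δ = (V_up−V_dn)/(S_up−S_dn) = (31.3400−6.3150)/(92.9500−67.9250) = 1.0000. V = [p*·31.3400 + (1−p*)·6.3150]/1.24 = 21.8145. B = V − Δ·S = -49.6855.
(0,0): S=55.0000. Δ = (V_up−V_dn)/(S_up−S_dn) = (21.8145−5.8749)/(71.5000−52.2500) = 0.8280. V = [p*·21.8145 + (1−p*)·5.8749]/1.24 = 15.3887. B = V − Δ·S = -30.1531.
Check: Δ(0,0)·S0 + B(0,0) = 15.3887 = V0.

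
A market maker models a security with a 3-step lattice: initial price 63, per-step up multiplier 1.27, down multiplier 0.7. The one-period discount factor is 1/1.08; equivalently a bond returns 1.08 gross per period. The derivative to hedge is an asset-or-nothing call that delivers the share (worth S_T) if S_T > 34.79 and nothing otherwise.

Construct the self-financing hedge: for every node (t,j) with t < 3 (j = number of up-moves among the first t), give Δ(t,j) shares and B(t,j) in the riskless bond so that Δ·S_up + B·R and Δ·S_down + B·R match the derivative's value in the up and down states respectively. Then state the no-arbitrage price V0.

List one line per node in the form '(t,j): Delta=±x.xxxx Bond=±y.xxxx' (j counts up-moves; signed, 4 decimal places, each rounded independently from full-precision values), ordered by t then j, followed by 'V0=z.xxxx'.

No-arbitrage ⇒ martingale measure with p* = (R−d)/(u−d) = 0.6667.
Payoff layer (t=3): V(3,0)=0.0000, V(3,1)=39.2049, V(3,2)=71.1289, V(3,3)=129.0481
Node (2,0) S=30.8700: V=(p*·39.2049+(1−p*)·0.0000)/1.08=24.2006; Δ=(39.2049−0.0000)/(39.2049−21.6090)=2.2281; B=V−Δ·S=-44.5800
Node (2,1) S=56.0070: V=(p*·71.1289+(1−p*)·39.2049)/1.08=56.0070; Δ=(71.1289−39.2049)/(71.1289−39.2049)=1.0000; B=V−Δ·S=0.0000
Node (2,2) S=101.6127: V=(p*·129.0481+(1−p*)·71.1289)/1.08=101.6127; Δ=(129.0481−71.1289)/(129.0481−71.1289)=1.0000; B=V−Δ·S=0.0000
Node (1,0) S=44.1000: V=(p*·56.0070+(1−p*)·24.2006)/1.08=42.0415; Δ=(56.0070−24.2006)/(56.0070−30.8700)=1.2653; B=V−Δ·S=-13.7593
Node (1,1) S=80.0100: V=(p*·101.6127+(1−p*)·56.0070)/1.08=80.0100; Δ=(101.6127−56.0070)/(101.6127−56.0070)=1.0000; B=V−Δ·S=0.0000
Node (0,0) S=63.0000: V=(p*·80.0100+(1−p*)·42.0415)/1.08=62.3647; Δ=(80.0100−42.0415)/(80.0100−44.1000)=1.0573; B=V−Δ·S=-4.2467
Check: Δ(0,0)·S0 + B(0,0) = 62.3647 = V0.

(0,0): Delta=1.0573 Bond=-4.2467
(1,0): Delta=1.2653 Bond=-13.7593
(1,1): Delta=1.0000 Bond=0.0000
(2,0): Delta=2.2281 Bond=-44.5800
(2,1): Delta=1.0000 Bond=0.0000
(2,2): Delta=1.0000 Bond=0.0000
V0=62.3647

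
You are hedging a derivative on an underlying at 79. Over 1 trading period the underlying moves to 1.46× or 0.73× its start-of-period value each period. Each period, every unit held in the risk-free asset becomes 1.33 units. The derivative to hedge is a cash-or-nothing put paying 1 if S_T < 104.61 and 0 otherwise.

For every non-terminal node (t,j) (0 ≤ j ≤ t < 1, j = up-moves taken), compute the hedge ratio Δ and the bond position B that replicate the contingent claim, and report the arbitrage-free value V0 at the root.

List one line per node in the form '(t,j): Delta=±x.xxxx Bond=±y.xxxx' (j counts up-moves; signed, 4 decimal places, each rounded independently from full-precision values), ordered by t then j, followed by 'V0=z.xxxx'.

(0,0): Delta=-0.0173 Bond=1.5038
V0=0.1339

No-arbitrage ⇒ martingale measure with p* = (R−d)/(u−d) = 0.8219.
Terminal values V(1,·): V(1,0)=1.0000, V(1,1)=0.0000
(0,0): S=79.0000. Δ = (V_up−V_dn)/(S_up−S_dn) = (0.0000−1.0000)/(115.3400−57.6700) = -0.0173. V = [p*·0.0000 + (1−p*)·1.0000]/1.33 = 0.1339. B = V − Δ·S = 1.5038.
Check: Δ(0,0)·S0 + B(0,0) = 0.1339 = V0.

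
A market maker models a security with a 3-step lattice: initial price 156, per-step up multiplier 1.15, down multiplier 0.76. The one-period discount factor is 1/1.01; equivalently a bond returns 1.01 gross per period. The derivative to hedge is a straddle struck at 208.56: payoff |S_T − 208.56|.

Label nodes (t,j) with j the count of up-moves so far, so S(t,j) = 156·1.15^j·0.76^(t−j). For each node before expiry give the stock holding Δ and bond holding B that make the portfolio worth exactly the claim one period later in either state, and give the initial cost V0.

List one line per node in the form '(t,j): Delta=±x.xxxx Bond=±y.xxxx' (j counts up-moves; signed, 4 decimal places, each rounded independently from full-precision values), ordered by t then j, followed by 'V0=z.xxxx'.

Under the risk-neutral measure, an up-move has probability p* = (R−d)/(u−d) = 0.6410 and values discount at R = 1.01.
Terminal values V(3,·): V(3,0)=140.0797, V(3,1)=104.9386, V(3,2)=51.7644, V(3,3)=28.6965
Node (2,0) S=90.1056: V=(p*·104.9386+(1−p*)·140.0797)/1.01=116.3894; Δ=(104.9386−140.0797)/(103.6214−68.4803)=-1.0000; B=V−Δ·S=206.4950
Node (2,1) S=136.3440: V=(p*·51.7644+(1−p*)·104.9386)/1.01=70.1510; Δ=(51.7644−104.9386)/(156.7956−103.6214)=-1.0000; B=V−Δ·S=206.4950
Node (2,2) S=206.3100: V=(p*·28.6965+(1−p*)·51.7644)/1.01=36.6112; Δ=(28.6965−51.7644)/(237.2565−156.7956)=-0.2867; B=V−Δ·S=95.7596
Node (1,0) S=118.5600: V=(p*·70.1510+(1−p*)·116.3894)/1.01=85.8905; Δ=(70.1510−116.3894)/(136.3440−90.1056)=-1.0000; B=V−Δ·S=204.4505
Node (1,1) S=179.4000: V=(p*·36.6112+(1−p*)·70.1510)/1.01=48.1694; Δ=(36.6112−70.1510)/(206.3100−136.3440)=-0.4794; B=V−Δ·S=134.1691
Node (0,0) S=156.0000: V=(p*·48.1694+(1−p*)·85.8905)/1.01=61.0994; Δ=(48.1694−85.8905)/(179.4000−118.5600)=-0.6200; B=V−Δ·S=157.8201
Check: Δ(0,0)·S0 + B(0,0) = 61.0994 = V0.

(0,0): Delta=-0.6200 Bond=157.8201
(1,0): Delta=-1.0000 Bond=204.4505
(1,1): Delta=-0.4794 Bond=134.1691
(2,0): Delta=-1.0000 Bond=206.4950
(2,1): Delta=-1.0000 Bond=206.4950
(2,2): Delta=-0.2867 Bond=95.7596
V0=61.0994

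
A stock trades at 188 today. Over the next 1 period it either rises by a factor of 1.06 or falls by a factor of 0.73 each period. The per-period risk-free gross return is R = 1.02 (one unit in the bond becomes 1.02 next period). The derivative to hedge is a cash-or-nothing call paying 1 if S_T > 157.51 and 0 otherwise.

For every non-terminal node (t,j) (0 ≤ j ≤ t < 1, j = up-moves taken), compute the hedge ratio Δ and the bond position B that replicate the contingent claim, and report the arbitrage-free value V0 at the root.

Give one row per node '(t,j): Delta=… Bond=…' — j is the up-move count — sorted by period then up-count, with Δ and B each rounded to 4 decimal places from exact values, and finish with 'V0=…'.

The replicating-portfolio and risk-neutral prices coincide; use p* = (1.02−0.73)/(1.06−0.73) = 0.8788 for the latter.
Payoff layer (t=1): V(1,0)=0.0000, V(1,1)=1.0000
Node (0,0) S=188.0000: V=(p*·1.0000+(1−p*)·0.0000)/1.02=0.8616; Δ=(1.0000−0.0000)/(199.2800−137.2400)=0.0161; B=V−Δ·S=-2.1687
Root portfolio cost Δ·188+B reproduces V0=0.8616.

(0,0): Delta=0.0161 Bond=-2.1687
V0=0.8616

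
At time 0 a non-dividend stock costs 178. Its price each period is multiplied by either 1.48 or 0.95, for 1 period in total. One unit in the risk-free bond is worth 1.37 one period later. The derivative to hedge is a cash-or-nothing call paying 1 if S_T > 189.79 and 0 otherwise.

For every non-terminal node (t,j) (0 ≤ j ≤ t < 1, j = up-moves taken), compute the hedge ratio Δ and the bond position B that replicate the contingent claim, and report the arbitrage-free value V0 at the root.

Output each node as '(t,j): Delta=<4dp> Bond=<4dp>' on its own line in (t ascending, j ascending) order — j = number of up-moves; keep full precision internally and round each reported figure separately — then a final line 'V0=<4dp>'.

Risk-neutral probability p* = (R−d)/(u−d) = (1.37−0.95)/(1.48−0.95) = 0.7925.
Payoff layer (t=1): V(1,0)=0.0000, V(1,1)=1.0000
  t=0,j=0: stock 178.0000 → up 263.4400 (V=1.0000), down 169.1000 (V=0.0000). Price 0.5784; hedge Δ=0.0106, bond B=-1.3084.
The time-0 hedge costs 0.5784, which is the no-arbitrage price.

(0,0): Delta=0.0106 Bond=-1.3084
V0=0.5784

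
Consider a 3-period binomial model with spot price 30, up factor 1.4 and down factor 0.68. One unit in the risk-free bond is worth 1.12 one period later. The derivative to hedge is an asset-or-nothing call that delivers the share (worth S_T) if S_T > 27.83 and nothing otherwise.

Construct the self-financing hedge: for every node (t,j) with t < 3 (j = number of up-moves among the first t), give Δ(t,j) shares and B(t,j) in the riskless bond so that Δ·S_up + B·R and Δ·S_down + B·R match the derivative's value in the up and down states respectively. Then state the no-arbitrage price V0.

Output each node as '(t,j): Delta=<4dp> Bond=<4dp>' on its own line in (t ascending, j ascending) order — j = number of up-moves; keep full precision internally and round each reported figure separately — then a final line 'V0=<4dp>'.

(0,0): Delta=1.2849 Bond=-12.7757
(1,0): Delta=1.4853 Bond=-18.3970
(1,1): Delta=1.2230 Bond=-11.7072
(2,0): Delta=0.0000 Bond=0.0000
(2,1): Delta=1.9444 Bond=-33.7167
(2,2): Delta=1.0000 Bond=0.0000
V0=25.7724

Risk-neutral probability p* = (R−d)/(u−d) = (1.12−0.68)/(1.4−0.68) = 0.6111.
Payoff layer (t=3): V(3,0)=0.0000, V(3,1)=0.0000, V(3,2)=39.9840, V(3,3)=82.3200
(2,0): S=13.8720. Δ = (V_up−V_dn)/(S_up−S_dn) = (0.0000−0.0000)/(19.4208−9.4330) = 0.0000. V = [p*·0.0000 + (1−p*)·0.0000]/1.12 = 0.0000. B = V − Δ·S = 0.0000.
(2,1): S=28.5600. Δ = (V_up−V_dn)/(S_up−S_dn) = (39.9840−0.0000)/(39.9840−19.4208) = 1.9444. V = [p*·39.9840 + (1−p*)·0.0000]/1.12 = 21.8167. B = V − Δ·S = -33.7167.
(2,2): S=58.8000. Δ = (V_up−V_dn)/(S_up−S_dn) = (82.3200−39.9840)/(82.3200−39.9840) = 1.0000. V = [p*·82.3200 + (1−p*)·39.9840]/1.12 = 58.8000. B = V − Δ·S = 0.0000.
(1,0): S=20.4000. Δ = (V_up−V_dn)/(S_up−S_dn) = (21.8167−0.0000)/(28.5600−13.8720) = 1.4853. V = [p*·21.8167 + (1−p*)·0.0000]/1.12 = 11.9039. B = V − Δ·S = -18.3970.
(1,1): S=42.0000. Δ = (V_up−V_dn)/(S_up−S_dn) = (58.8000−21.8167)/(58.8000−28.5600) = 1.2230. V = [p*·58.8000 + (1−p*)·21.8167]/1.12 = 39.6586. B = V − Δ·S = -11.7072.
(0,0): S=30.0000. Δ = (V_up−V_dn)/(S_up−S_dn) = (39.6586−11.9039)/(42.0000−20.4000) = 1.2849. V = [p*·39.6586 + (1−p*)·11.9039]/1.12 = 25.7724. B = V − Δ·S = -12.7757.
Self-financing check: at every node Δ·S+B equals the discounted successor values.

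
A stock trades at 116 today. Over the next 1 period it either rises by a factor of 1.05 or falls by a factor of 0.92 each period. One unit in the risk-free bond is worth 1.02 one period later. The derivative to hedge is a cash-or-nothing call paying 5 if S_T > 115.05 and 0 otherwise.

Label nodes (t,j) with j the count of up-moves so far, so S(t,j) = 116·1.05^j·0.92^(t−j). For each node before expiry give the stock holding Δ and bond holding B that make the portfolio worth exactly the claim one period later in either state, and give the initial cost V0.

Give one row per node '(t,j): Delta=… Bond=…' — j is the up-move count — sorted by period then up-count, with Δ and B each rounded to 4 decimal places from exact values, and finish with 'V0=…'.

(0,0): Delta=0.3316 Bond=-34.6908
V0=3.7707

Under the risk-neutral measure, an up-move has probability p* = (R−d)/(u−d) = 0.7692 and values discount at R = 1.02.
Payoff layer (t=1): V(1,0)=0.0000, V(1,1)=5.0000
Node (0,0) S=116.0000: V=(p*·5.0000+(1−p*)·0.0000)/1.02=3.7707; Δ=(5.0000−0.0000)/(121.8000−106.7200)=0.3316; B=V−Δ·S=-34.6908
The time-0 hedge costs 3.7707, which is the no-arbitrage price.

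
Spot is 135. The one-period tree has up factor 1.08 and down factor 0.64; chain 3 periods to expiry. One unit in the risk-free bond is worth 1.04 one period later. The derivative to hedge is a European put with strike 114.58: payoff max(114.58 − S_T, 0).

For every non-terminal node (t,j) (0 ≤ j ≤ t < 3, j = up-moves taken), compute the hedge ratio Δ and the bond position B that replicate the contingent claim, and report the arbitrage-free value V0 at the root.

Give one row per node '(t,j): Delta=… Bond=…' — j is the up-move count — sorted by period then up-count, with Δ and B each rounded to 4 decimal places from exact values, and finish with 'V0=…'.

No-arbitrage ⇒ martingale measure with p* = (R−d)/(u−d) = 0.9091.
At expiry t=3: V(3,0)=79.1906, V(3,1)=54.8603, V(3,2)=13.8030, V(3,3)=0.0000
Node (2,0) S=55.2960: V=(p*·54.8603+(1−p*)·79.1906)/1.04=54.8771; Δ=(54.8603−79.1906)/(59.7197−35.3894)=-1.0000; B=V−Δ·S=110.1731
Node (2,1) S=93.3120: V=(p*·13.8030+(1−p*)·54.8603)/1.04=16.8611; Δ=(13.8030−54.8603)/(100.7770−59.7197)=-1.0000; B=V−Δ·S=110.1731
Node (2,2) S=157.4640: V=(p*·0.0000+(1−p*)·13.8030)/1.04=1.2066; Δ=(0.0000−13.8030)/(170.0611−100.7770)=-0.1992; B=V−Δ·S=32.5771
Node (1,0) S=86.4000: V=(p*·16.8611+(1−p*)·54.8771)/1.04=19.5357; Δ=(16.8611−54.8771)/(93.3120−55.2960)=-1.0000; B=V−Δ·S=105.9357
Node (1,1) S=145.8000: V=(p*·1.2066+(1−p*)·16.8611)/1.04=2.5286; Δ=(1.2066−16.8611)/(157.4640−93.3120)=-0.2440; B=V−Δ·S=38.1070
Node (0,0) S=135.0000: V=(p*·2.5286+(1−p*)·19.5357)/1.04=3.9179; Δ=(2.5286−19.5357)/(145.8000−86.4000)=-0.2863; B=V−Δ·S=42.5704
The time-0 hedge costs 3.9179, which is the no-arbitrage price.

(0,0): Delta=-0.2863 Bond=42.5704
(1,0): Delta=-1.0000 Bond=105.9357
(1,1): Delta=-0.2440 Bond=38.1070
(2,0): Delta=-1.0000 Bond=110.1731
(2,1): Delta=-1.0000 Bond=110.1731
(2,2): Delta=-0.1992 Bond=32.5771
V0=3.9179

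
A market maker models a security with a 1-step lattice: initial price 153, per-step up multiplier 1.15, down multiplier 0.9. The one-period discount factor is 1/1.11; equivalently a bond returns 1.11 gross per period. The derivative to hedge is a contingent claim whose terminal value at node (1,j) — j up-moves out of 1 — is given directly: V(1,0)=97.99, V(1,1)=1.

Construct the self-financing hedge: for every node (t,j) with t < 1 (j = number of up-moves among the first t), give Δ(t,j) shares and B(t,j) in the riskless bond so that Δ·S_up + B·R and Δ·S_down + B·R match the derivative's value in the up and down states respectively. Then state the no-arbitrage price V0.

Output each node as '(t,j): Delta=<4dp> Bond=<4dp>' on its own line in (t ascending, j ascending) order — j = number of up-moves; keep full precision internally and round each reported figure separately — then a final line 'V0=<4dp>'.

(0,0): Delta=-2.5357 Bond=402.8414
V0=14.8814

Risk-neutral probability p* = (R−d)/(u−d) = (1.11−0.9)/(1.15−0.9) = 0.8400.
Terminal values V(1,·): V(1,0)=97.9900, V(1,1)=1.0000
(0,0): S=153.0000. Δ = (V_up−V_dn)/(S_up−S_dn) = (1.0000−97.9900)/(175.9500−137.7000) = -2.5357. V = [p*·1.0000 + (1−p*)·97.9900]/1.11 = 14.8814. B = V − Δ·S = 402.8414.
Self-financing check: at every node Δ·S+B equals the discounted successor values.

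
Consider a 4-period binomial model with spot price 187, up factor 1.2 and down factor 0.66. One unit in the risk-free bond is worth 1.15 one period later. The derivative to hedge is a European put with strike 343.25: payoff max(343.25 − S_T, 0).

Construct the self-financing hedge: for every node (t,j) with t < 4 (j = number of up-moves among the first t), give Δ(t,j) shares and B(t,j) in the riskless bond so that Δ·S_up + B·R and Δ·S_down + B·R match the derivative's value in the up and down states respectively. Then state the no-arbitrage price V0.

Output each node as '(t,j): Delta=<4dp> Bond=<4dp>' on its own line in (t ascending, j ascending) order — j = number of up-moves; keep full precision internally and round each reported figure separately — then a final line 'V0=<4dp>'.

(0,0): Delta=-0.7834 Bond=173.0133
(1,0): Delta=-1.0000 Bond=225.6924
(1,1): Delta=-0.7713 Bond=196.2381
(2,0): Delta=-1.0000 Bond=259.5463
(2,1): Delta=-1.0000 Bond=259.5463
(2,2): Delta=-0.7585 Bond=222.2174
(3,0): Delta=-1.0000 Bond=298.4783
(3,1): Delta=-1.0000 Bond=298.4783
(3,2): Delta=-1.0000 Bond=298.4783
(3,3): Delta=-0.7449 Bond=251.1695
V0=26.5090

Risk-neutral probability p* = (R−d)/(u−d) = (1.15−0.66)/(1.2−0.66) = 0.9074.
Terminal values V(4,·): V(4,0)=307.7672, V(4,1)=278.7359, V(4,2)=225.9516, V(4,3)=129.9802, V(4,4)=0.0000
Node (3,0) S=53.7618: V=(p*·278.7359+(1−p*)·307.7672)/1.15=244.7165; Δ=(278.7359−307.7672)/(64.5141−35.4828)=-1.0000; B=V−Δ·S=298.4783
Node (3,1) S=97.7486: V=(p*·225.9516+(1−p*)·278.7359)/1.15=200.7296; Δ=(225.9516−278.7359)/(117.2984−64.5141)=-1.0000; B=V−Δ·S=298.4783
Node (3,2) S=177.7248: V=(p*·129.9802+(1−p*)·225.9516)/1.15=120.7535; Δ=(129.9802−225.9516)/(213.2698−117.2984)=-1.0000; B=V−Δ·S=298.4783
Node (3,3) S=323.1360: V=(p*·0.0000+(1−p*)·129.9802)/1.15=10.4654; Δ=(0.0000−129.9802)/(387.7632−213.2698)=-0.7449; B=V−Δ·S=251.1695
Node (2,0) S=81.4572: V=(p*·200.7296+(1−p*)·244.7165)/1.15=178.0891; Δ=(200.7296−244.7165)/(97.7486−53.7618)=-1.0000; B=V−Δ·S=259.5463
Node (2,1) S=148.1040: V=(p*·120.7535+(1−p*)·200.7296)/1.15=111.4423; Δ=(120.7535−200.7296)/(177.7248−97.7486)=-1.0000; B=V−Δ·S=259.5463
Node (2,2) S=269.2800: V=(p*·10.4654+(1−p*)·120.7535)/1.15=17.9802; Δ=(10.4654−120.7535)/(323.1360−177.7248)=-0.7585; B=V−Δ·S=222.2174
Node (1,0) S=123.4200: V=(p*·111.4423+(1−p*)·178.0891)/1.15=102.2724; Δ=(111.4423−178.0891)/(148.1040−81.4572)=-1.0000; B=V−Δ·S=225.6924
Node (1,1) S=224.4000: V=(p*·17.9802+(1−p*)·111.4423)/1.15=23.1601; Δ=(17.9802−111.4423)/(269.2800−148.1040)=-0.7713; B=V−Δ·S=196.2381
Node (0,0) S=187.0000: V=(p*·23.1601+(1−p*)·102.2724)/1.15=26.5090; Δ=(23.1601−102.2724)/(224.4000−123.4200)=-0.7834; B=V−Δ·S=173.0133
Each (Δ,B) replicates both successor values, so the strategy is self-financing and V0 is arbitrage-free.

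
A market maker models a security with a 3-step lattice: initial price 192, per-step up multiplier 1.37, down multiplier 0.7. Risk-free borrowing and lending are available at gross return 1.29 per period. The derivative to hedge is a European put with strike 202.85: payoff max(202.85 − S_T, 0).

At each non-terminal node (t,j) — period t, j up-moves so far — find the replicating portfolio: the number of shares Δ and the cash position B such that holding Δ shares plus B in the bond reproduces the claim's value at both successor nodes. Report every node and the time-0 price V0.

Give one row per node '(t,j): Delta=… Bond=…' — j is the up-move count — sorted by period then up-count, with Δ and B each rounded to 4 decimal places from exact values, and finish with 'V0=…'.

No-arbitrage ⇒ martingale measure with p* = (R−d)/(u−d) = 0.8806.
Terminal payoffs: V(3,0)=136.9940, V(3,1)=73.9604, V(3,2)=0.0000, V(3,3)=0.0000
  t=2,j=0: stock 94.0800 → up 128.8896 (V=73.9604), down 65.8560 (V=136.9940). Price 63.1681; hedge Δ=-1.0000, bond B=157.2481.
  t=2,j=1: stock 184.1280 → up 252.2554 (V=0.0000), down 128.8896 (V=73.9604). Price 6.8458; hedge Δ=-0.5995, bond B=117.2345.
  t=2,j=2: stock 360.3648 → up 493.6998 (V=0.0000), down 252.2554 (V=0.0000). Price 0.0000; hedge Δ=0.0000, bond B=0.0000.
  t=1,j=0: stock 134.4000 → up 184.1280 (V=6.8458), down 94.0800 (V=63.1681). Price 10.5200; hedge Δ=-0.6255, bond B=94.5831.
  t=1,j=1: stock 263.0400 → up 360.3648 (V=0.0000), down 184.1280 (V=6.8458). Price 0.6337; hedge Δ=-0.0388, bond B=10.8513.
  t=0,j=0: stock 192.0000 → up 263.0400 (V=0.6337), down 134.4000 (V=10.5200). Price 1.4063; hedge Δ=-0.0769, bond B=16.1621.
Each (Δ,B) replicates both successor values, so the strategy is self-financing and V0 is arbitrage-free.

(0,0): Delta=-0.0769 Bond=16.1621
(1,0): Delta=-0.6255 Bond=94.5831
(1,1): Delta=-0.0388 Bond=10.8513
(2,0): Delta=-1.0000 Bond=157.2481
(2,1): Delta=-0.5995 Bond=117.2345
(2,2): Delta=0.0000 Bond=0.0000
V0=1.4063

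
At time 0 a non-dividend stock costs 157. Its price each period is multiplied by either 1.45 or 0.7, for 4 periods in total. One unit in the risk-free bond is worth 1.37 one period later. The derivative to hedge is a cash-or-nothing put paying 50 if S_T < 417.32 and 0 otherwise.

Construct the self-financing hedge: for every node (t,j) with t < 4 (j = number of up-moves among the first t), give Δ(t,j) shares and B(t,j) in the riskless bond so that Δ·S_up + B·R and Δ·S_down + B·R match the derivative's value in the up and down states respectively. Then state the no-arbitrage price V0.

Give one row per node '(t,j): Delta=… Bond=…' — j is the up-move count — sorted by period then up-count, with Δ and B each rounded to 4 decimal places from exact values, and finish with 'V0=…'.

No-arbitrage ⇒ martingale measure with p* = (R−d)/(u−d) = 0.8933.
At expiry t=4: V(4,0)=50.0000, V(4,1)=50.0000, V(4,2)=50.0000, V(4,3)=50.0000, V(4,4)=0.0000
(3,0): S=53.8510. Δ = (V_up−V_dn)/(S_up−S_dn) = (50.0000−50.0000)/(78.0839−37.6957) = 0.0000. V = [p*·50.0000 + (1−p*)·50.0000]/1.37 = 36.4964. B = V − Δ·S = 36.4964.
(3,1): S=111.5485. Δ = (V_up−V_dn)/(S_up−S_dn) = (50.0000−50.0000)/(161.7453−78.0839) = 0.0000. V = [p*·50.0000 + (1−p*)·50.0000]/1.37 = 36.4964. B = V − Δ·S = 36.4964.
(3,2): S=231.0648. Δ = (V_up−V_dn)/(S_up−S_dn) = (50.0000−50.0000)/(335.0439−161.7453) = 0.0000. V = [p*·50.0000 + (1−p*)·50.0000]/1.37 = 36.4964. B = V − Δ·S = 36.4964.
(3,3): S=478.6341. Δ = (V_up−V_dn)/(S_up−S_dn) = (0.0000−50.0000)/(694.0195−335.0439) = -0.1393. V = [p*·0.0000 + (1−p*)·50.0000]/1.37 = 3.8929. B = V − Δ·S = 70.5596.
(2,0): S=76.9300. Δ = (V_up−V_dn)/(S_up−S_dn) = (36.4964−36.4964)/(111.5485−53.8510) = 0.0000. V = [p*·36.4964 + (1−p*)·36.4964]/1.37 = 26.6397. B = V − Δ·S = 26.6397.
(2,1): S=159.3550. Δ = (V_up−V_dn)/(S_up−S_dn) = (36.4964−36.4964)/(231.0647−111.5485) = 0.0000. V = [p*·36.4964 + (1−p*)·36.4964]/1.37 = 26.6397. B = V − Δ·S = 26.6397.
(2,2): S=330.0925. Δ = (V_up−V_dn)/(S_up−S_dn) = (3.8929−36.4964)/(478.6341−231.0648) = -0.1317. V = [p*·3.8929 + (1−p*)·36.4964]/1.37 = 5.3800. B = V − Δ·S = 48.8512.
(1,0): S=109.9000. Δ = (V_up−V_dn)/(S_up−S_dn) = (26.6397−26.6397)/(159.3550−76.9300) = 0.0000. V = [p*·26.6397 + (1−p*)·26.6397]/1.37 = 19.4450. B = V − Δ·S = 19.4450.
(1,1): S=227.6500. Δ = (V_up−V_dn)/(S_up−S_dn) = (5.3800−26.6397)/(330.0925−159.3550) = -0.1245. V = [p*·5.3800 + (1−p*)·26.6397]/1.37 = 5.5823. B = V − Δ·S = 33.9285.
(0,0): S=157.0000. Δ = (V_up−V_dn)/(S_up−S_dn) = (5.5823−19.4450)/(227.6500−109.9000) = -0.1177. V = [p*·5.5823 + (1−p*)·19.4450]/1.37 = 5.1540. B = V − Δ·S = 23.6376.
The time-0 hedge costs 5.1540, which is the no-arbitrage price.

(0,0): Delta=-0.1177 Bond=23.6376
(1,0): Delta=0.0000 Bond=19.4450
(1,1): Delta=-0.1245 Bond=33.9285
(2,0): Delta=0.0000 Bond=26.6397
(2,1): Delta=0.0000 Bond=26.6397
(2,2): Delta=-0.1317 Bond=48.8512
(3,0): Delta=0.0000 Bond=36.4964
(3,1): Delta=0.0000 Bond=36.4964
(3,2): Delta=0.0000 Bond=36.4964
(3,3): Delta=-0.1393 Bond=70.5596
V0=5.1540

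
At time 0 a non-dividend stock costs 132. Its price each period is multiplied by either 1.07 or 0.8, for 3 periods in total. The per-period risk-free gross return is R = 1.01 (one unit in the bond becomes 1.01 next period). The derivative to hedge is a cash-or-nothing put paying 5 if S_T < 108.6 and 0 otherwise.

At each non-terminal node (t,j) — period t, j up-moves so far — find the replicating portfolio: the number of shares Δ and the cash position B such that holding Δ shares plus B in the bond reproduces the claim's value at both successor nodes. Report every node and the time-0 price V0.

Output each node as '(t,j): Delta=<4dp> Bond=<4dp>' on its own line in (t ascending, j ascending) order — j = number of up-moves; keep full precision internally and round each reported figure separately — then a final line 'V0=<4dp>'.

(0,0): Delta=-0.0475 Bond=6.8878
(1,0): Delta=-0.1350 Bond=16.1971
(1,1): Delta=-0.0288 Bond=4.3165
(2,0): Delta=0.0000 Bond=4.9505
(2,1): Delta=-0.1639 Bond=19.6186
(2,2): Delta=0.0000 Bond=0.0000
V0=0.6124

The replicating-portfolio and risk-neutral prices coincide; use p* = (1.01−0.8)/(1.07−0.8) = 0.7778 for the latter.
Payoff layer (t=3): V(3,0)=5.0000, V(3,1)=5.0000, V(3,2)=0.0000, V(3,3)=0.0000
(2,0): S=84.4800. Δ = (V_up−V_dn)/(S_up−S_dn) = (5.0000−5.0000)/(90.3936−67.5840) = 0.0000. V = [p*·5.0000 + (1−p*)·5.0000]/1.01 = 4.9505. B = V − Δ·S = 4.9505.
(2,1): S=112.9920. Δ = (V_up−V_dn)/(S_up−S_dn) = (0.0000−5.0000)/(120.9014−90.3936) = -0.1639. V = [p*·0.0000 + (1−p*)·5.0000]/1.01 = 1.1001. B = V − Δ·S = 19.6186.
(2,2): S=151.1268. Δ = (V_up−V_dn)/(S_up−S_dn) = (0.0000−0.0000)/(161.7057−120.9014) = 0.0000. V = [p*·0.0000 + (1−p*)·0.0000]/1.01 = 0.0000. B = V − Δ·S = 0.0000.
(1,0): S=105.6000. Δ = (V_up−V_dn)/(S_up−S_dn) = (1.1001−4.9505)/(112.9920−84.4800) = -0.1350. V = [p*·1.1001 + (1−p*)·4.9505]/1.01 = 1.9364. B = V − Δ·S = 16.1971.
(1,1): S=141.2400. Δ = (V_up−V_dn)/(S_up−S_dn) = (0.0000−1.1001)/(151.1268−112.9920) = -0.0288. V = [p*·0.0000 + (1−p*)·1.1001]/1.01 = 0.2420. B = V − Δ·S = 4.3165.
(0,0): S=132.0000. Δ = (V_up−V_dn)/(S_up−S_dn) = (0.2420−1.9364)/(141.2400−105.6000) = -0.0475. V = [p*·0.2420 + (1−p*)·1.9364]/1.01 = 0.6124. B = V − Δ·S = 6.8878.
Self-financing check: at every node Δ·S+B equals the discounted successor values.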